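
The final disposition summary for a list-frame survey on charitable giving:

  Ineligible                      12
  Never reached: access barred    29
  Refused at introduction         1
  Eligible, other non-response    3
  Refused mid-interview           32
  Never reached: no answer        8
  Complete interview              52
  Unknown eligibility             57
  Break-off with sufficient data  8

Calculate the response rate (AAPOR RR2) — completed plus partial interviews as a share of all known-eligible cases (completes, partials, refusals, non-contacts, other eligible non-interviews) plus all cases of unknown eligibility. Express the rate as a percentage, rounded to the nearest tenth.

31.6%

Refused = 1 + 32 = 33
Non-contacts = 8 + 29 = 37
Top: 52 + 8 = 60
Denominator: 52 + 8 + 33 + 37 + 3 + 57 = 190
RR2 = 60 / 190 = 0.3158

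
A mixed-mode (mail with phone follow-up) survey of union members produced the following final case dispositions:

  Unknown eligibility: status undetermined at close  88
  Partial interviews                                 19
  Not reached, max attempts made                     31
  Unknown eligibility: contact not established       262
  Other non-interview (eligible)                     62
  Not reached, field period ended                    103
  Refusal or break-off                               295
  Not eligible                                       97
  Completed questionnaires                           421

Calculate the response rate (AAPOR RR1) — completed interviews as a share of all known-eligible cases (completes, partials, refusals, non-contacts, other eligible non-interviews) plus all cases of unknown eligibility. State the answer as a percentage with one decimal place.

32.9%

No contact after all attempts = 103 + 31 = 134
Eligibility not determined = 262 + 88 = 350
Top = 421
Denom = 421 + 19 + 295 + 134 + 62 + 350 = 1281
RR1 = 421 / 1281 = 0.3286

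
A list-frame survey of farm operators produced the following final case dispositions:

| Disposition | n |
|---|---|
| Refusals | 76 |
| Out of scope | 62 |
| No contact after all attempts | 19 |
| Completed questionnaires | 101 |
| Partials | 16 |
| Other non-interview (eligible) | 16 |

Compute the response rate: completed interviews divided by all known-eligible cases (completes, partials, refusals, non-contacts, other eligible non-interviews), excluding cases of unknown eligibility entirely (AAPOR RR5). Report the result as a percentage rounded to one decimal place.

44.3%

Numerator = 101
Base = 101 + 16 + 76 + 19 + 16 = 228
RR5 = 101 / 228 = 0.4430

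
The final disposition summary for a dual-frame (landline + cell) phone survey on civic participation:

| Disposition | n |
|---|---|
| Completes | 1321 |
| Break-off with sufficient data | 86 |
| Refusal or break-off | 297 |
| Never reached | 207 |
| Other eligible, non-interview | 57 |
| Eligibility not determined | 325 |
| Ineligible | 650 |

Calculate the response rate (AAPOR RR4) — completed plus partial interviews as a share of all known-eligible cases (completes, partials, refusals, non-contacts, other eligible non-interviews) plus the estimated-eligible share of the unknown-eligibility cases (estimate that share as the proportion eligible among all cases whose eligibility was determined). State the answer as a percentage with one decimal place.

Top: 1321 + 86 = 1407
Determined eligible: 1321 + 86 + 297 + 207 + 57 = 1968
e = 1968 / (1968 + 650) = 1968 / 2618 = 0.7517
Eligible share of unknowns: 0.7517 × 325 = 244.30
Base: 1968 + 244.30 = 2212.30
RR4 = 1407 / 2212.30 = 0.6360

63.6%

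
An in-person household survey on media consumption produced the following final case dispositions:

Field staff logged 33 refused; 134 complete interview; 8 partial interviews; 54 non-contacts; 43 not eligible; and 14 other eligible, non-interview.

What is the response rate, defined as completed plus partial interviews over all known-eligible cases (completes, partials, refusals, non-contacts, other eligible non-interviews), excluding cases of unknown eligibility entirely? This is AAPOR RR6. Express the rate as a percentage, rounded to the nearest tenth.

58.4%

Num: 134 + 8 = 142
Base: 134 + 8 + 33 + 54 + 14 = 243
RR6 = 142 / 243 = 0.5844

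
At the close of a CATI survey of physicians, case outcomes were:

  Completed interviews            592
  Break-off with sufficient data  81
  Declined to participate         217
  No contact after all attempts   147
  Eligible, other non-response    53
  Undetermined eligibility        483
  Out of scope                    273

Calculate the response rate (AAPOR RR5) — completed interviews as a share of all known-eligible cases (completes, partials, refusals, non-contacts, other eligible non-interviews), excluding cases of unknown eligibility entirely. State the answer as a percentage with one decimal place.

54.3%

Numerator: 592
Denominator: 592 + 81 + 217 + 147 + 53 = 1090
RR5 = 592 / 1090 = 0.5431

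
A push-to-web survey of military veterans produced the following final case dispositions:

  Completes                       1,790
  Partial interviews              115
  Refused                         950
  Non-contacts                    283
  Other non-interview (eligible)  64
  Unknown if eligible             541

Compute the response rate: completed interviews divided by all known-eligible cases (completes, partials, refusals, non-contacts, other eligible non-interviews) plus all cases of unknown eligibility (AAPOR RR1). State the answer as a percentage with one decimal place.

47.8%

Top = 1790
Denominator = 1790 + 115 + 950 + 283 + 64 + 541 = 3743
RR1 = 1790 / 3743 = 0.4782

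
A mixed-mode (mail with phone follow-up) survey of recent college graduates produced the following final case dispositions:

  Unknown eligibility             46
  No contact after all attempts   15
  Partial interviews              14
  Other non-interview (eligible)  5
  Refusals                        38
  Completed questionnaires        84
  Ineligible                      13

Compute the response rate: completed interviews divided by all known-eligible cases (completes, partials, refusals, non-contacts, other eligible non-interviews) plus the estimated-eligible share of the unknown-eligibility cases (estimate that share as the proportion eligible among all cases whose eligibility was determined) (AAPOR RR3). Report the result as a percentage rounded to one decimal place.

42.3%

Numerator = 84
Determined eligible = 84 + 14 + 38 + 15 + 5 = 156
e = 156 / (156 + 13) = 156 / 169 = 0.9231
Estimated eligible among unknowns = 0.9231 × 46 = 42.46
Denominator = 156 + 42.46 = 198.46
RR3 = 84 / 198.46 = 0.4233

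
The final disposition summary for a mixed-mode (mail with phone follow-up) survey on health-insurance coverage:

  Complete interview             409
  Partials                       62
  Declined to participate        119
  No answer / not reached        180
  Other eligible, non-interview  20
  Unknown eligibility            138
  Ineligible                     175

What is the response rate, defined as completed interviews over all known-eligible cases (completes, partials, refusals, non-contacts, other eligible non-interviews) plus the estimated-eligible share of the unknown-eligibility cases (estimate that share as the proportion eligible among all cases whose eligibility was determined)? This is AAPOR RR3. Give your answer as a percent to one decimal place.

Numerator: 409
Eligible (known): 409 + 62 + 119 + 180 + 20 = 790
e = 790 / (790 + 175) = 790 / 965 = 0.8187
Estimated eligible among unknowns: 0.8187 × 138 = 112.98
Denom: 790 + 112.98 = 902.98
RR3 = 409 / 902.98 = 0.4529

45.3%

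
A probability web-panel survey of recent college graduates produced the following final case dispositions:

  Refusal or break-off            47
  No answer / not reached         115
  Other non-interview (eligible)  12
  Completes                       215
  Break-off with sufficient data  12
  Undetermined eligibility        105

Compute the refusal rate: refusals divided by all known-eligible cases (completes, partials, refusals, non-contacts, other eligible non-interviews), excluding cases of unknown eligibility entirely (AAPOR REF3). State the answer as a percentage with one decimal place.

11.7%

Numerator → 47
Denom → 215 + 12 + 47 + 115 + 12 = 401
REF3 = 47 / 401 = 0.1172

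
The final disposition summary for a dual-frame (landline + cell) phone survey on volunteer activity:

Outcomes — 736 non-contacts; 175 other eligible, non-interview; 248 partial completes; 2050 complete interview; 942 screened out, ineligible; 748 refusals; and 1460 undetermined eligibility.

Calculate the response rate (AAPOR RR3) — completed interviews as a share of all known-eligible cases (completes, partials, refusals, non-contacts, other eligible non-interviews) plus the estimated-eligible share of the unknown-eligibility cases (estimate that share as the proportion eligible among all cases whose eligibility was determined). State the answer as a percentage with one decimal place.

Top = 2050
Known eligible = 2050 + 248 + 748 + 736 + 175 = 3957
e = 3957 / (3957 + 942) = 3957 / 4899 = 0.8077
e × U = 0.8077 × 1460 = 1179.24
Denom = 3957 + 1179.24 = 5136.24
RR3 = 2050 / 5136.24 = 0.3991

39.9%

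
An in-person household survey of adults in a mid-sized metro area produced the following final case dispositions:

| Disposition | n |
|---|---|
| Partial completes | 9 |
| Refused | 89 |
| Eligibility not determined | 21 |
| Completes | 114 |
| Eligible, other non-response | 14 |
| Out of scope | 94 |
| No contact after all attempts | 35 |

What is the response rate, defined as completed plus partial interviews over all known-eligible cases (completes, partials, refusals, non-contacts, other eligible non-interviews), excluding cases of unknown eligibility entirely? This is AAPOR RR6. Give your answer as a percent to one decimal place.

Num: 114 + 9 = 123
Denominator: 114 + 9 + 89 + 35 + 14 = 261
RR6 = 123 / 261 = 0.4713

47.1%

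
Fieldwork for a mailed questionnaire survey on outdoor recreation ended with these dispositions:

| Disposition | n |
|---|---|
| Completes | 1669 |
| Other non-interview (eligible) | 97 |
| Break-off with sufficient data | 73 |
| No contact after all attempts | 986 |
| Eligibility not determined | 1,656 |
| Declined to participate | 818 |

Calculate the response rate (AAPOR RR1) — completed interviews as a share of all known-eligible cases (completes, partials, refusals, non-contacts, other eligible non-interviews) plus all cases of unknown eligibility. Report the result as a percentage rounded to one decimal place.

Numerator = 1669
Denom = 1669 + 73 + 818 + 986 + 97 + 1656 = 5299
RR1 = 1669 / 5299 = 0.3150

31.5%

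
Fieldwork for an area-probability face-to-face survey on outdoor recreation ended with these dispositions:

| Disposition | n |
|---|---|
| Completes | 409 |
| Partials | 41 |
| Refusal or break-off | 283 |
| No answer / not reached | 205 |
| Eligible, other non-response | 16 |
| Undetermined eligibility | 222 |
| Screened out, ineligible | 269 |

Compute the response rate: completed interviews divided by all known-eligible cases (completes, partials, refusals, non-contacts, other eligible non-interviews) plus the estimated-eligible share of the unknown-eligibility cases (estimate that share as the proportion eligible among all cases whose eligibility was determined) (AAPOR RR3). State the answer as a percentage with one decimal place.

Numerator = 409
Known eligible = 409 + 41 + 283 + 205 + 16 = 954
e = 954 / (954 + 269) = 954 / 1223 = 0.7800
e × U = 0.7800 × 222 = 173.16
Base = 954 + 173.16 = 1127.16
RR3 = 409 / 1127.16 = 0.3629

36.3%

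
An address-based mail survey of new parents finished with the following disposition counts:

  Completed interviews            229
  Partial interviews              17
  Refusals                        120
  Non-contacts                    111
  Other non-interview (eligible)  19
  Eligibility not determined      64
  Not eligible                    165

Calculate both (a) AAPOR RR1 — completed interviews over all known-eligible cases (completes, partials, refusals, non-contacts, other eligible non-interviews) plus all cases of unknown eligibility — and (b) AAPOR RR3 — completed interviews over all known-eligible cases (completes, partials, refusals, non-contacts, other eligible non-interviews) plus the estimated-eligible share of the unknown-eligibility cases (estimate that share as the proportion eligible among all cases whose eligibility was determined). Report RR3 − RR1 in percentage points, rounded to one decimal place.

Top = 229
Base = 229 + 17 + 120 + 111 + 19 + 64 = 560
RR1 = 229 / 560 = 0.4089
Determined eligible = 229 + 17 + 120 + 111 + 19 = 496
e = 496 / (496 + 165) = 496 / 661 = 0.7504
e × U = 0.7504 × 64 = 48.03
Base = 496 + 48.03 = 544.03
RR3 = 229 / 544.03 = 0.4209
Difference = 42.09 − 40.89 = 1.20 percentage points

1.2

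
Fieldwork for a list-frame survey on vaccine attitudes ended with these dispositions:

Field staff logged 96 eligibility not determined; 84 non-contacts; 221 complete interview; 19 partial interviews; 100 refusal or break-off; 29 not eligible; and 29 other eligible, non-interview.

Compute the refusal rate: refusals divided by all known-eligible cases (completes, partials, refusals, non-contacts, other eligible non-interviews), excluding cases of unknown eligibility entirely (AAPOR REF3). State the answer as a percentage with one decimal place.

Numerator: 100
Denom: 221 + 19 + 100 + 84 + 29 = 453
REF3 = 100 / 453 = 0.2208

22.1%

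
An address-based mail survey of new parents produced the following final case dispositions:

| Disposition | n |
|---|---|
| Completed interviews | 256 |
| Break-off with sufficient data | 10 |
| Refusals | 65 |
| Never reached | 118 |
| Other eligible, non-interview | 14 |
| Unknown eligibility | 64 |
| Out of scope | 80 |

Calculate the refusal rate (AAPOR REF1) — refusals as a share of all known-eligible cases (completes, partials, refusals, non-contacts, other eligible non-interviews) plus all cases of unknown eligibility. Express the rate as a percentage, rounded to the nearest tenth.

12.3%

Top = 65
Denominator = 256 + 10 + 65 + 118 + 14 + 64 = 527
REF1 = 65 / 527 = 0.1233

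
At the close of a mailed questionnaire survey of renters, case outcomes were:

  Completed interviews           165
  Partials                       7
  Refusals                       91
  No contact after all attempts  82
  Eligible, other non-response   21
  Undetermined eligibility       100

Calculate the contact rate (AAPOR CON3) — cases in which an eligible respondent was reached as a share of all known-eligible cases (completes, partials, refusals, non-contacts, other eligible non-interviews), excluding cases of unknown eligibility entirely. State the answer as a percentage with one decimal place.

Top → 165 + 7 + 91 + 21 = 284
Denom → 165 + 7 + 91 + 82 + 21 = 366
CON3 = 284 / 366 = 0.7760

77.6%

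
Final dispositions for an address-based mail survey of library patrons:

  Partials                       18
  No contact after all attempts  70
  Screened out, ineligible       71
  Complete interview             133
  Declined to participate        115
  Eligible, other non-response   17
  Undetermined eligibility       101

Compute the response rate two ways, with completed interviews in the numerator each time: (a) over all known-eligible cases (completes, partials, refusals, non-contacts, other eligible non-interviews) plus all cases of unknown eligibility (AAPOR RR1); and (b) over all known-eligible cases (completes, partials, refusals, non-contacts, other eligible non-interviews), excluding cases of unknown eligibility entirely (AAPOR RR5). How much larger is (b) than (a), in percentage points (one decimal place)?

Numerator = 133
Base = 133 + 18 + 115 + 70 + 17 + 101 = 454
RR1 = 133 / 454 = 0.2930
Base = 133 + 18 + 115 + 70 + 17 = 353
RR5 = 133 / 353 = 0.3768
Difference = 37.68 − 29.30 = 8.38 percentage points

8.4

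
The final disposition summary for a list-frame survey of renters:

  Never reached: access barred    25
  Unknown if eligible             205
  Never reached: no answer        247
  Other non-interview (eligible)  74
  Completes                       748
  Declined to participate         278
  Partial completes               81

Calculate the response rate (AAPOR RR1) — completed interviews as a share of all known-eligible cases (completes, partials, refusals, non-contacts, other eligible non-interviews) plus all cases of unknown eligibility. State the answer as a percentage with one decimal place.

Non-contacts = 247 + 25 = 272
Top: 748
Base: 748 + 81 + 278 + 272 + 74 + 205 = 1658
RR1 = 748 / 1658 = 0.4511

45.1%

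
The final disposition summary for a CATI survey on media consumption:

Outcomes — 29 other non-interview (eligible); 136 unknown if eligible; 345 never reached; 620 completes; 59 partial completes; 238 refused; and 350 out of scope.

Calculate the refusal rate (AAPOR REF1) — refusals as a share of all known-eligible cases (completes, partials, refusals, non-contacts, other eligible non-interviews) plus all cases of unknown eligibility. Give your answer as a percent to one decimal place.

Numerator: 238
Base: 620 + 59 + 238 + 345 + 29 + 136 = 1427
REF1 = 238 / 1427 = 0.1668

16.7%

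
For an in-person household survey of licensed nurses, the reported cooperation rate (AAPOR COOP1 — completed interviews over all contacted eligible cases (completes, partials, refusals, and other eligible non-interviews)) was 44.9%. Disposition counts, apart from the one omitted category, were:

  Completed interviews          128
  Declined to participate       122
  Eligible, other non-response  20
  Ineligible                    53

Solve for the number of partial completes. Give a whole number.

15

COOP1 = 128 / D = 0.449
D = 128 / 0.449 = 285.1
Rest of base = 270
partial completes = 285.1 − 270 ≈ 15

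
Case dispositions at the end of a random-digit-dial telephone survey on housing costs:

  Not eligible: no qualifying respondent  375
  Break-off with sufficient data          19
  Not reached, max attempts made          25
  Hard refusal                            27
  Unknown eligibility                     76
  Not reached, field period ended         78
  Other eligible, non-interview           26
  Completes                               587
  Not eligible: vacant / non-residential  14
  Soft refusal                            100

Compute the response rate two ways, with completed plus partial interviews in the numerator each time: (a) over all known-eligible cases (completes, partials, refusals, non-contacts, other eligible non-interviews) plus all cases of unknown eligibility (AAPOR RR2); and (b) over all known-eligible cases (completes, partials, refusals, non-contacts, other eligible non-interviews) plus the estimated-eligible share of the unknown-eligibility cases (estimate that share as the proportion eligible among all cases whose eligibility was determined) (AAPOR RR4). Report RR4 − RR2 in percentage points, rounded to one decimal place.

Refused = 27 + 100 = 127
Non-contacts = 78 + 25 = 103
Not eligible = 375 + 14 = 389
Top: 587 + 19 = 606
Base: 587 + 19 + 127 + 103 + 26 + 76 = 938
RR2 = 606 / 938 = 0.6461
Determined eligible: 587 + 19 + 127 + 103 + 26 = 862
e = 862 / (862 + 389) = 862 / 1251 = 0.6890
e × U: 0.6890 × 76 = 52.36
Base: 862 + 52.36 = 914.36
RR4 = 606 / 914.36 = 0.6628
Difference = 66.28 − 64.61 = 1.67 percentage points

1.7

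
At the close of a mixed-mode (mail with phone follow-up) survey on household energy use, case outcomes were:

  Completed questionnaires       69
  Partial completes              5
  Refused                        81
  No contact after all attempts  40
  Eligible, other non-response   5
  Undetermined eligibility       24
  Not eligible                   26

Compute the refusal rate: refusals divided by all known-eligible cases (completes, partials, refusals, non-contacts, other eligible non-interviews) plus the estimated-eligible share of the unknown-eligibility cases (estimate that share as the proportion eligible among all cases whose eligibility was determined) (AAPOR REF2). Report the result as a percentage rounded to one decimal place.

36.6%

Top: 81
Eligible (known): 69 + 5 + 81 + 40 + 5 = 200
e = 200 / (200 + 26) = 200 / 226 = 0.8850
Estimated eligible among unknowns: 0.8850 × 24 = 21.24
Denom: 200 + 21.24 = 221.24
REF2 = 81 / 221.24 = 0.3661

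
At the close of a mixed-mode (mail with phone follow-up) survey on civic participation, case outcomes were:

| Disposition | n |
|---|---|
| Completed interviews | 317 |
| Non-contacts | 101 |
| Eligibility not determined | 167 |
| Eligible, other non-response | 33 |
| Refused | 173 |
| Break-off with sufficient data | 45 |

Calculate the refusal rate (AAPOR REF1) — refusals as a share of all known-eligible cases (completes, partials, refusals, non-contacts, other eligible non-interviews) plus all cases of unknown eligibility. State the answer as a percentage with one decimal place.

Numerator: 173
Base: 317 + 45 + 173 + 101 + 33 + 167 = 836
REF1 = 173 / 836 = 0.2069

20.7%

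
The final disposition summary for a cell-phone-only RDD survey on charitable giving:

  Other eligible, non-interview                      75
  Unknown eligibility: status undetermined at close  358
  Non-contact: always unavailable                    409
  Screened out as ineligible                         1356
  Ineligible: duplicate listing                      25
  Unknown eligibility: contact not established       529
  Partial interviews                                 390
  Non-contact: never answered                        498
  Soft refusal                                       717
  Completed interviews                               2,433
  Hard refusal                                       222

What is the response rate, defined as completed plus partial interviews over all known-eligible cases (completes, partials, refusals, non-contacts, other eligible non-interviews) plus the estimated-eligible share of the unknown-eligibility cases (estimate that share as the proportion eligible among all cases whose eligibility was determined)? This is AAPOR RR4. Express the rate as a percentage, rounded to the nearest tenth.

Refusals = 222 + 717 = 939
No answer / not reached = 498 + 409 = 907
Undetermined eligibility = 529 + 358 = 887
Out of scope = 1356 + 25 = 1381
Num: 2433 + 390 = 2823
Determined eligible: 2433 + 390 + 939 + 907 + 75 = 4744
e = 4744 / (4744 + 1381) = 4744 / 6125 = 0.7745
e × U: 0.7745 × 887 = 686.98
Denominator: 4744 + 686.98 = 5430.98
RR4 = 2823 / 5430.98 = 0.5198

52.0%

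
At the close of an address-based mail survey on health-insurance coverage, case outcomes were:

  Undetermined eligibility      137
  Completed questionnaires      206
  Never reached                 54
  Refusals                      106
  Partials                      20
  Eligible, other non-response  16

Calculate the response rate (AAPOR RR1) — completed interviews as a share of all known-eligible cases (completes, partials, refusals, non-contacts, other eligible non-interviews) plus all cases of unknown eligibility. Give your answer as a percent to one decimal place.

38.2%

Numerator = 206
Base = 206 + 20 + 106 + 54 + 16 + 137 = 539
RR1 = 206 / 539 = 0.3822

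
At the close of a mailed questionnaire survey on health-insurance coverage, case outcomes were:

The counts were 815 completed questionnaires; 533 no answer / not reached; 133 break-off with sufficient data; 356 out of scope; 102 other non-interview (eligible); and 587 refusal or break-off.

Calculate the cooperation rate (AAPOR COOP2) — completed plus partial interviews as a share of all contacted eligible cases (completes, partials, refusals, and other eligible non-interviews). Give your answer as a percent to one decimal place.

57.9%

Numerator → 815 + 133 = 948
Denominator → 815 + 133 + 587 + 102 = 1637
COOP2 = 948 / 1637 = 0.5791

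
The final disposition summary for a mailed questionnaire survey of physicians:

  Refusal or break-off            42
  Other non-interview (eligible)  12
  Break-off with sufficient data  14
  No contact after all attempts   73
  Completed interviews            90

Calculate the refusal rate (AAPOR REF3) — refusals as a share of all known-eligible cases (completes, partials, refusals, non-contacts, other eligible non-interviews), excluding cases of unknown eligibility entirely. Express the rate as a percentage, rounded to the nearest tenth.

Numerator → 42
Denominator → 90 + 14 + 42 + 73 + 12 = 231
REF3 = 42 / 231 = 0.1818

18.2%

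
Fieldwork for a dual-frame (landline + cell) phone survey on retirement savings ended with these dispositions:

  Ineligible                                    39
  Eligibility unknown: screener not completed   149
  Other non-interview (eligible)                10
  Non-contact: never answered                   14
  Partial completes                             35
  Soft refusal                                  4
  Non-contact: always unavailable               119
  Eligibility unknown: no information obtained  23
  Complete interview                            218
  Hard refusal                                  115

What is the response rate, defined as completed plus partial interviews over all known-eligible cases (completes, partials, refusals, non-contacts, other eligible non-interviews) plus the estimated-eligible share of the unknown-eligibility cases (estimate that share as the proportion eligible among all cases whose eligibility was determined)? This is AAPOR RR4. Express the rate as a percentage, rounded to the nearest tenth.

Refusal or break-off = 115 + 4 = 119
No answer / not reached = 14 + 119 = 133
Unknown if eligible = 149 + 23 = 172
Numerator = 218 + 35 = 253
Determined eligible = 218 + 35 + 119 + 133 + 10 = 515
e = 515 / (515 + 39) = 515 / 554 = 0.9296
Eligible share of unknowns = 0.9296 × 172 = 159.89
Base = 515 + 159.89 = 674.89
RR4 = 253 / 674.89 = 0.3749

37.5%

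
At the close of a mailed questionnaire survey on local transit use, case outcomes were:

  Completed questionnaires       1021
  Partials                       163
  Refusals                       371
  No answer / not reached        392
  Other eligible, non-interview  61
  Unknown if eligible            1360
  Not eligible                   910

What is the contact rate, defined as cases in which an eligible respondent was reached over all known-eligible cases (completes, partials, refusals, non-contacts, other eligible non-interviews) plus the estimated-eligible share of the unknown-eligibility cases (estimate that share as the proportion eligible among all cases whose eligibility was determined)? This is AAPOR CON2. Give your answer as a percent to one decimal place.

54.9%

Num → 1021 + 163 + 371 + 61 = 1616
Known eligible → 1021 + 163 + 371 + 392 + 61 = 2008
e = 2008 / (2008 + 910) = 2008 / 2918 = 0.6881
Eligible share of unknowns → 0.6881 × 1360 = 935.82
Base → 2008 + 935.82 = 2943.82
CON2 = 1616 / 2943.82 = 0.5489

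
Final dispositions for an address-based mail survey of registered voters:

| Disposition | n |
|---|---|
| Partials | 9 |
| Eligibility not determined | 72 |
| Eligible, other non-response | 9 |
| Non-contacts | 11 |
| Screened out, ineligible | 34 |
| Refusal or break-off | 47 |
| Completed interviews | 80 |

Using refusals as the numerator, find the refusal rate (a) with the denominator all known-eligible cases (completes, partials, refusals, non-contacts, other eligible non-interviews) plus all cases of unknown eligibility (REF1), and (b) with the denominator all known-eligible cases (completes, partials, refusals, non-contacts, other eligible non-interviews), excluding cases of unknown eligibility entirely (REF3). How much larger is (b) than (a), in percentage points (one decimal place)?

9.5

Numerator = 47
Denom = 80 + 9 + 47 + 11 + 9 + 72 = 228
REF1 = 47 / 228 = 0.2061
Denom = 80 + 9 + 47 + 11 + 9 = 156
REF3 = 47 / 156 = 0.3013
Difference = 30.13 − 20.61 = 9.52 percentage points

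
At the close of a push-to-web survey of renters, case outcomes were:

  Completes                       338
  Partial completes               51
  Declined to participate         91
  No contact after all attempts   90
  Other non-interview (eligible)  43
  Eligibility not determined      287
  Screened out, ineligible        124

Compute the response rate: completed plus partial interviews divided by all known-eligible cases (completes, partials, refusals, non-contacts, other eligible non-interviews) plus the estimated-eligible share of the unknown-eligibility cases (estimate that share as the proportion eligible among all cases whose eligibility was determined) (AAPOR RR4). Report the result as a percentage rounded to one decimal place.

Top → 338 + 51 = 389
Determined eligible → 338 + 51 + 91 + 90 + 43 = 613
e = 613 / (613 + 124) = 613 / 737 = 0.8318
e × U → 0.8318 × 287 = 238.73
Denominator → 613 + 238.73 = 851.73
RR4 = 389 / 851.73 = 0.4567

45.7%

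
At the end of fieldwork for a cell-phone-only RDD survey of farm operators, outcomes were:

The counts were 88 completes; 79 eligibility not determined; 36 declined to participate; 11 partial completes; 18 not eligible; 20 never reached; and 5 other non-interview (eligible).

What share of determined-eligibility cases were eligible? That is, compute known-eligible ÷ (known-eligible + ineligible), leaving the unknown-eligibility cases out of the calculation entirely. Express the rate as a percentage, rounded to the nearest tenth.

89.9%

Determined eligible → 88 + 11 + 36 + 20 + 5 = 160
e = 160 / (160 + 18) = 160 / 178 = 0.8989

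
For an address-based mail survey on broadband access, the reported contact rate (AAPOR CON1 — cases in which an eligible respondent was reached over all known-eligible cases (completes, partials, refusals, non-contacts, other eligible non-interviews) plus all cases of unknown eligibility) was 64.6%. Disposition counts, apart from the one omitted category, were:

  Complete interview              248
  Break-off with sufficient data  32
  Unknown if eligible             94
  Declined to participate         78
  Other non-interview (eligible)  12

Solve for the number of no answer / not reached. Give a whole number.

109

Top → 248 + 32 + 78 + 12 = 370
CON1 = 370 / D = 0.646
D = 370 / 0.646 = 572.8
Remaining denominator categories sum to 464
no answer / not reached = 572.8 − 464 ≈ 109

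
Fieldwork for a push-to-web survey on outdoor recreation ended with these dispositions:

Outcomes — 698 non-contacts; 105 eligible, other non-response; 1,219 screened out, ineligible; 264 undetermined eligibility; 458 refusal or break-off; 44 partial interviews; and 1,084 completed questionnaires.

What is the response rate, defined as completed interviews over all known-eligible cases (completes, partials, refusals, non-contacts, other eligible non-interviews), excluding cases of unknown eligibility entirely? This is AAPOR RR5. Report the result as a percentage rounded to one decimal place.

45.4%

Top → 1084
Denominator → 1084 + 44 + 458 + 698 + 105 = 2389
RR5 = 1084 / 2389 = 0.4537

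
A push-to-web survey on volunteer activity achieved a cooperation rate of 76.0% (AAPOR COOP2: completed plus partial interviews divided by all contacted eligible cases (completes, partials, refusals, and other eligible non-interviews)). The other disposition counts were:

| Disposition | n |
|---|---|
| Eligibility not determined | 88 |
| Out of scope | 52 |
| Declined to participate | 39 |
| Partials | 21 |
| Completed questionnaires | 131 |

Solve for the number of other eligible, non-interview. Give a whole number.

Top = 131 + 21 = 152
COOP2 = 152 / D = 0.760
D = 152 / 0.760 = 200.0
Rest of base = 191
other eligible, non-interview = 200.0 − 191 ≈ 9

9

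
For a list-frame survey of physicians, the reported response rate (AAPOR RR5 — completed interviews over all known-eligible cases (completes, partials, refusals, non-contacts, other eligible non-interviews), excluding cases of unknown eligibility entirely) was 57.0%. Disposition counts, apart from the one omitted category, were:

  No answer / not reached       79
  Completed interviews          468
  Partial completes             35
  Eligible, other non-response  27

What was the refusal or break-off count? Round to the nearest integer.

RR5 = 468 / D = 0.570
D = 468 / 0.570 = 821.1
Rest of base = 609
refusal or break-off = 821.1 − 609 ≈ 212

212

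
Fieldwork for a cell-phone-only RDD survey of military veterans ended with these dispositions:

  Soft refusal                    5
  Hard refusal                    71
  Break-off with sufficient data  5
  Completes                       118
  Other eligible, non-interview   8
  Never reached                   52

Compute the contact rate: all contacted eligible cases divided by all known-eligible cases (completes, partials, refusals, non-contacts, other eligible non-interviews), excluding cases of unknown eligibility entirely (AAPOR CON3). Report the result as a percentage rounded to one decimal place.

Declined to participate = 71 + 5 = 76
Num: 118 + 5 + 76 + 8 = 207
Denom: 118 + 5 + 76 + 52 + 8 = 259
CON3 = 207 / 259 = 0.7992

79.9%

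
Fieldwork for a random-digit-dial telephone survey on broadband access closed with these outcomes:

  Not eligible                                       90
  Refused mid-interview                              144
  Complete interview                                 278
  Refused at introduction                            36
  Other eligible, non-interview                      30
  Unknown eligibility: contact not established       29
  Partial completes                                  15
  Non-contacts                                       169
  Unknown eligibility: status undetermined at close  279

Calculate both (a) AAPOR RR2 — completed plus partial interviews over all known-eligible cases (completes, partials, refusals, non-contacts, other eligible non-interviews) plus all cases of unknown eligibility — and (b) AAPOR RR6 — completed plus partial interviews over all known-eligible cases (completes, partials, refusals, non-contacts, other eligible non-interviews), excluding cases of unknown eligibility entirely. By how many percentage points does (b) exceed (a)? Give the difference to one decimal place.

13.7

Refused = 36 + 144 = 180
Unknown if eligible = 29 + 279 = 308
Numerator: 278 + 15 = 293
Denom: 278 + 15 + 180 + 169 + 30 + 308 = 980
RR2 = 293 / 980 = 0.2990
Denom: 278 + 15 + 180 + 169 + 30 = 672
RR6 = 293 / 672 = 0.4360
Difference = 43.60 − 29.90 = 13.70 percentage points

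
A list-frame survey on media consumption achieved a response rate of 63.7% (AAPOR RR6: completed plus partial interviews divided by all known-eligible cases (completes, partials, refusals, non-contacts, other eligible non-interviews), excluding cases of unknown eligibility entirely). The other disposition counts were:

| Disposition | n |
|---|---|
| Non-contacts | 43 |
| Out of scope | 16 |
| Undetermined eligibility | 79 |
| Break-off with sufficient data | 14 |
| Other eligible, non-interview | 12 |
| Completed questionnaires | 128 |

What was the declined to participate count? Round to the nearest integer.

26

Numerator = 128 + 14 = 142
RR6 = 142 / D = 0.637
D = 142 / 0.637 = 222.9
Other denominator terms total 197
declined to participate = 222.9 − 197 ≈ 26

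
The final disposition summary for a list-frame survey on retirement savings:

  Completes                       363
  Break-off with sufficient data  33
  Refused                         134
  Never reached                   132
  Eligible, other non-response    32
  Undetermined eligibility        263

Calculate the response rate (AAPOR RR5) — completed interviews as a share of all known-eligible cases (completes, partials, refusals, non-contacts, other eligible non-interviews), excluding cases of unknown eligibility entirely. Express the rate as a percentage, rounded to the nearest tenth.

Top = 363
Base = 363 + 33 + 134 + 132 + 32 = 694
RR5 = 363 / 694 = 0.5231

52.3%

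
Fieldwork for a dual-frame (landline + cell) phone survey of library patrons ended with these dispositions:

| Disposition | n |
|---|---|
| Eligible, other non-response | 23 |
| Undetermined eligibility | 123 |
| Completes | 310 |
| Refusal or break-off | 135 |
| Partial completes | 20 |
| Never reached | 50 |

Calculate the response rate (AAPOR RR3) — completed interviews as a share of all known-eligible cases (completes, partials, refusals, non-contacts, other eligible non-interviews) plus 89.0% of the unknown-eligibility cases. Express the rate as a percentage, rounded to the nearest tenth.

Top = 310
Eligible (known) = 310 + 20 + 135 + 50 + 23 = 538
Eligible share of unknowns = 0.8900 × 123 = 109.47
Base = 538 + 109.47 = 647.47
RR3 = 310 / 647.47 = 0.4788

47.9%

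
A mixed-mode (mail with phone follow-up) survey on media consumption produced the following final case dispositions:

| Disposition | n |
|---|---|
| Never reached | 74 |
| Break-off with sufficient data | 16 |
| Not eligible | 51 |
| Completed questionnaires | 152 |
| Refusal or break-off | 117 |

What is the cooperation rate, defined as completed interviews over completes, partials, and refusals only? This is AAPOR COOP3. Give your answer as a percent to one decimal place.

Numerator → 152
Denominator → 152 + 16 + 117 = 285
COOP3 = 152 / 285 = 0.5333

53.3%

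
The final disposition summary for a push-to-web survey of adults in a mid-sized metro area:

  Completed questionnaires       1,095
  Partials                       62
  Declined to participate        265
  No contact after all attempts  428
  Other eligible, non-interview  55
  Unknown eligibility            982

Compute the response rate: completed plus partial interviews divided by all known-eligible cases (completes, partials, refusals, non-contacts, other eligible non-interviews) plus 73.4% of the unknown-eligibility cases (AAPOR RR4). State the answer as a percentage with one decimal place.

Top = 1095 + 62 = 1157
Eligible (known) = 1095 + 62 + 265 + 428 + 55 = 1905
Estimated eligible among unknowns = 0.7340 × 982 = 720.79
Denom = 1905 + 720.79 = 2625.79
RR4 = 1157 / 2625.79 = 0.4406

44.1%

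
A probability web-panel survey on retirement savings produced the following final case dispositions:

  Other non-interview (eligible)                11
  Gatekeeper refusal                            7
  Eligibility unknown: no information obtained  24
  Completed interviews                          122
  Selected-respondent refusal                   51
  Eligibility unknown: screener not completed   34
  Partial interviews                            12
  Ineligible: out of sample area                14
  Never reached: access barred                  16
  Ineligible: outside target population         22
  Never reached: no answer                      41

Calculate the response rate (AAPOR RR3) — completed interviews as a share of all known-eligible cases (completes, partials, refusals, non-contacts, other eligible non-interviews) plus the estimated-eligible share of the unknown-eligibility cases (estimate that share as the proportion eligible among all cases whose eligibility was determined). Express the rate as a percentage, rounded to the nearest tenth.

39.2%

Declined to participate = 7 + 51 = 58
No contact after all attempts = 41 + 16 = 57
Unknown if eligible = 34 + 24 = 58
Out of scope = 22 + 14 = 36
Num = 122
Determined eligible = 122 + 12 + 58 + 57 + 11 = 260
e = 260 / (260 + 36) = 260 / 296 = 0.8784
e × U = 0.8784 × 58 = 50.95
Denominator = 260 + 50.95 = 310.95
RR3 = 122 / 310.95 = 0.3923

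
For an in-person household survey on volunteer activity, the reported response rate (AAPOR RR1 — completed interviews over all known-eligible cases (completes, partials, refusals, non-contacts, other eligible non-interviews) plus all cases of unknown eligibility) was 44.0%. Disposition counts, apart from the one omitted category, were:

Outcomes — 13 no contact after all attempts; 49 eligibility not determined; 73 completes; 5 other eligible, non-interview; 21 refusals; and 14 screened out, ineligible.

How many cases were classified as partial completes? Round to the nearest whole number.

5

RR1 = 73 / D = 0.440
D = 73 / 0.440 = 165.9
Remaining denominator categories sum to 161
partial completes = 165.9 − 161 ≈ 5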